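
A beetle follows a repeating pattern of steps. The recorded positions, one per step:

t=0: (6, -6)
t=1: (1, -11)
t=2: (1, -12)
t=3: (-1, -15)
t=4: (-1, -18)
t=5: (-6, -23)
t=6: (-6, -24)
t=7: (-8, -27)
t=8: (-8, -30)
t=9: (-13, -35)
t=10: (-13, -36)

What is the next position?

(-15, -39)

The moves between consecutive positions are (-5, -5), (+0, -1), (-2, -3), (+0, -3), (-5, -5), (+0, -1), (-2, -3), (+0, -3), (-5, -5), (+0, -1); they repeat the 4-cycle [(-5, -5), (+0, -1), (-2, -3), (+0, -3)].
step 11: apply (-2, -3) → (-15, -39)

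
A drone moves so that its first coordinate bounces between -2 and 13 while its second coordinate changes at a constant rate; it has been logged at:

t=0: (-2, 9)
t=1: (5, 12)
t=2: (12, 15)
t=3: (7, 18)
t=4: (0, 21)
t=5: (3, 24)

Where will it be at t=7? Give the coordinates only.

The first coordinate reflects between -2 and 13, moving 7 per step.
  step 6: 3 → 10
  step 7: 10 → 9
The second coordinate changes by +3 each step: at step 7 it is 30.

(9, 30)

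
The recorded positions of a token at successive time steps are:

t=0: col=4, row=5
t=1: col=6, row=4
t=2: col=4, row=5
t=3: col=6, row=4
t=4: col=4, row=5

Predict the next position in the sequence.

col=6, row=4

Consecutive displacements (+2, -1), (-2, +1), (+2, -1), (-2, +1) scale by a factor of -1 each step.
step 5: col=4, row=5 + (+2, -1) → col=6, row=4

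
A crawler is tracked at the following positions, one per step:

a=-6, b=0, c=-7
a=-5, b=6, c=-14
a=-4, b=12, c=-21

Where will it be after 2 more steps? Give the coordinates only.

Constant displacement of (+1, +6, -7) per step.
step 3: a=-4, b=12, c=-21 + (+1, +6, -7) → a=-3, b=18, c=-28
step 4: a=-3, b=18, c=-28 + (+1, +6, -7) → a=-2, b=24, c=-35

a=-2, b=24, c=-35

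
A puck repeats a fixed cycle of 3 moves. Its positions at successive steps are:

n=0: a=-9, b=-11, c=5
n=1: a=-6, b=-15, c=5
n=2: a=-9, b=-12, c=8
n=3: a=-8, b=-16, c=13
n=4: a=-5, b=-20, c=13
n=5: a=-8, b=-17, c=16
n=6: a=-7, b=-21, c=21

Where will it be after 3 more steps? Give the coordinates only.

a=-6, b=-26, c=29

Step-to-step displacements: (+3, -4, +0), (-3, +3, +3), (+1, -4, +5), (+3, -4, +0), (-3, +3, +3), (+1, -4, +5) — a repeating cycle of length 3.
step 7: apply (+3, -4, +0) → a=-4, b=-25, c=21
step 8: apply (-3, +3, +3) → a=-7, b=-22, c=24
step 9: apply (+1, -4, +5) → a=-6, b=-26, c=29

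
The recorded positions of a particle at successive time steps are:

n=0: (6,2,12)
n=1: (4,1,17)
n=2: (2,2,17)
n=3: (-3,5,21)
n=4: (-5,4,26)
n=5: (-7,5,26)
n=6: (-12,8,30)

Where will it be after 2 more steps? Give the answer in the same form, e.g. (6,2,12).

(-16,8,35)

The moves between consecutive positions are (-2,-1,+5), (-2,+1,+0), (-5,+3,+4), (-2,-1,+5), (-2,+1,+0), (-5,+3,+4); they repeat the 3-cycle [(-2,-1,+5), (-2,+1,+0), (-5,+3,+4)].
step 7: apply (-2,-1,+5) → (-14,7,35)
step 8: apply (-2,+1,+0) → (-16,8,35)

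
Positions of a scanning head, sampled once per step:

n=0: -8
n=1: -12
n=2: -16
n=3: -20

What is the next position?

-24

The position changes by -4 every step.
step 4: -20 − 4 → -24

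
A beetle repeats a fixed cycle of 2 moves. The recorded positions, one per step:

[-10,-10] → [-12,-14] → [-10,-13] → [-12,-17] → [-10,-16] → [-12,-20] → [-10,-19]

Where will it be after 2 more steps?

The moves between consecutive positions are [-2,-4], [+2,+1], [-2,-4], [+2,+1], [-2,-4], [+2,+1]; they repeat the 2-cycle [[-2,-4], [+2,+1]].
step 7: apply [-2,-4] → [-12,-23]
step 8: apply [+2,+1] → [-10,-22]

[-10,-22]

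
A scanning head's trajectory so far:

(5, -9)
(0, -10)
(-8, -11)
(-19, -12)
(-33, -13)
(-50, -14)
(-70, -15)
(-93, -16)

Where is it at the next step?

(-119, -17)

First differences are (-5, -1), (-8, -1), (-11, -1), (-14, -1), (-17, -1), (-20, -1), (-23, -1); their common second difference is (-3, +0) (constant acceleration).
step 8: (-93, -16) + (-26, -1) → (-119, -17)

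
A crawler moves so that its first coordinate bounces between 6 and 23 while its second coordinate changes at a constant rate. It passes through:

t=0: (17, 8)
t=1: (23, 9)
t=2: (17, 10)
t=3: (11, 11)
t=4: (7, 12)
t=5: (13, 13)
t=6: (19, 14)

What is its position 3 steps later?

The first coordinate travels 6 per step and bounces off the walls at 6 and 23.
  step 7: 19 → 21
  step 8: 21 → 15
  step 9: 15 → 9
The second coordinate changes by +1 each step: at step 9 it is 17.

(9, 17)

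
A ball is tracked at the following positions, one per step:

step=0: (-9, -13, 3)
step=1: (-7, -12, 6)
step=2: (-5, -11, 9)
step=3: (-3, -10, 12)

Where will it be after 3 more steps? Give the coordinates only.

The position changes by (+2, +1, +3) every step.
step 4: (-3, -10, 12) + (+2, +1, +3) → (-1, -9, 15)
step 5: (-1, -9, 15) + (+2, +1, +3) → (1, -8, 18)
step 6: (1, -8, 18) + (+2, +1, +3) → (3, -7, 21)

(3, -7, 21)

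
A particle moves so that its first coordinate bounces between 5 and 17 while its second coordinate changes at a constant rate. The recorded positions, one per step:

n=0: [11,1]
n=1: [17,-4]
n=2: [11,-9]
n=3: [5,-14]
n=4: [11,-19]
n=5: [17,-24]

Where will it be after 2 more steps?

[5,-34]

The first coordinate travels 6 per step and bounces off the walls at 5 and 17.
  step 6: 17 → 11
  step 7: 11 → 5
The second coordinate changes by -5 each step: at step 7 it is -34.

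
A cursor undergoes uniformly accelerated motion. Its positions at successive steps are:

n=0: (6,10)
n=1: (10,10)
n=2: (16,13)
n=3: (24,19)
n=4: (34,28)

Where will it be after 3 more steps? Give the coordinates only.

(76,73)

Taking differences between consecutive positions: (+4,+0), (+6,+3), (+8,+6), (+10,+9). These grow by (+2,+3) each step.
step 5: (34,28) + (+12,+12) → (46,40)
step 6: (46,40) + (+14,+15) → (60,55)
step 7: (60,55) + (+16,+18) → (76,73)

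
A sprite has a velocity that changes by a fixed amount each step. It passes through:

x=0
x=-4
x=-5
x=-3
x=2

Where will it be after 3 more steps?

x=35

First differences are -4, -1, +2, +5; their common second difference is +3 (constant acceleration).
step 5: 2 + 8 → x=10
step 6: 10 + 11 → x=21
step 7: 21 + 14 → x=35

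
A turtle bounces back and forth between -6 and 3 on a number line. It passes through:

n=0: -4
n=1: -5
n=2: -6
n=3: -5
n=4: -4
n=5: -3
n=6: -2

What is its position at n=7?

-1

The value travels 1 per step and bounces off the walls at -6 and 3.
  step 7: -2 → -1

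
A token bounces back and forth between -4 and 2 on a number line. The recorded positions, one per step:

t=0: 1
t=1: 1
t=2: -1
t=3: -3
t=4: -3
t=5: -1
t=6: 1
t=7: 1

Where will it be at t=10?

The value reflects between -4 and 2, moving 2 per step.
  step 8: 1 → -1
  step 9: -1 → -3
  step 10: -3 → -3

-3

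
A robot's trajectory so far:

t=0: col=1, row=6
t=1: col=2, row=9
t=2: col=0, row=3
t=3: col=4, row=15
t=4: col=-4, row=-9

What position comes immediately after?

col=12, row=39

Step-to-step displacements: (+1, +3), (-2, -6), (+4, +12), (-8, -24); each is -2× the previous.
step 5: col=-4, row=-9 + (+16, +48) → col=12, row=39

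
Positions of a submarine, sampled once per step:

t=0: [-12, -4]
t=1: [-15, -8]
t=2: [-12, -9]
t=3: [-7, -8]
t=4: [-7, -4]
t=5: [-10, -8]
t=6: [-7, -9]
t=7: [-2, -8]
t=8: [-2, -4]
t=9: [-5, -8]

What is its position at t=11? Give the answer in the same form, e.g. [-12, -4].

[3, -8]

Step-to-step displacements: [-3, -4], [+3, -1], [+5, +1], [+0, +4], [-3, -4], [+3, -1], [+5, +1], [+0, +4], [-3, -4] — a repeating cycle of length 4.
step 10: apply [+3, -1] → [-2, -9]
step 11: apply [+5, +1] → [3, -8]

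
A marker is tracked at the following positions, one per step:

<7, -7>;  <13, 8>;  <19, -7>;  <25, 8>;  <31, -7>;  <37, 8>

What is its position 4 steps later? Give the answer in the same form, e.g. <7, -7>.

The first coordinate changes by +6 each step, so at step 9 it is 7 + 9·(6) = 61.
The second coordinate repeats the cycle [-7, 8] with period 2; step 9 mod 2 = 1, giving 8.

<61, 8>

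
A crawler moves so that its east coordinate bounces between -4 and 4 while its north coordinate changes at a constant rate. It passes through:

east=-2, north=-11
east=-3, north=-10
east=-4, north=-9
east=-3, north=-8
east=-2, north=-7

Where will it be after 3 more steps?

The east coordinate reflects between -4 and 4, moving 1 per step.
  step 5: -2 → -1
  step 6: -1 → 0
  step 7: 0 → 1
The north coordinate changes by +1 each step: at step 7 it is -4.

east=1, north=-4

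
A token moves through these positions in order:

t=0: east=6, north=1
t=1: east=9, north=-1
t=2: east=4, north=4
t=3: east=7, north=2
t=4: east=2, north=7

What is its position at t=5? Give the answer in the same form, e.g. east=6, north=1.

Step-to-step displacements: (+3, -2), (-5, +5), (+3, -2), (-5, +5) — a repeating cycle of length 2.
step 5: apply (+3, -2) → east=5, north=5

east=5, north=5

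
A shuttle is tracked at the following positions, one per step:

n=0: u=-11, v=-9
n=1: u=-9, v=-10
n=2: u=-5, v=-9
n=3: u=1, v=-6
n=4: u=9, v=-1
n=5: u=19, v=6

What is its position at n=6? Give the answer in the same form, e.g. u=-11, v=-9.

u=31, v=15

Taking differences between consecutive positions: (+2,-1), (+4,+1), (+6,+3), (+8,+5), (+10,+7). These grow by (+2,+2) each step.
step 6: u=19, v=6 + (+12,+9) → u=31, v=15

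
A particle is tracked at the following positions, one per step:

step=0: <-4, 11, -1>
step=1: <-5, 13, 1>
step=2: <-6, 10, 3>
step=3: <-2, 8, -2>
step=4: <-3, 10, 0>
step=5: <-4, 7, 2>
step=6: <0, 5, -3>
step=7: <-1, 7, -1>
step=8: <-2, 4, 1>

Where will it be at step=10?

Step-to-step displacements: <-1, +2, +2>, <-1, -3, +2>, <+4, -2, -5>, <-1, +2, +2>, <-1, -3, +2>, <+4, -2, -5>, <-1, +2, +2>, <-1, -3, +2> — a repeating cycle of length 3.
step 9: apply <+4, -2, -5> → <2, 2, -4>
step 10: apply <-1, +2, +2> → <1, 4, -2>

<1, 4, -2>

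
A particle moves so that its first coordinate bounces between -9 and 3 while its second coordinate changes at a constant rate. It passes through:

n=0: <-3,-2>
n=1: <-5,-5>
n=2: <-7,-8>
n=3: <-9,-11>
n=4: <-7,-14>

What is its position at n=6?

The first coordinate reflects between -9 and 3, moving 2 per step.
  step 5: -7 → -5
  step 6: -5 → -3
The second coordinate changes by -3 each step: at step 6 it is -20.

<-3,-20>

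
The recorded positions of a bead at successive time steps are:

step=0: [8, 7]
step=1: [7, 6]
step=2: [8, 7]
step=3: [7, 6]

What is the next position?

[8, 7]

Step-to-step displacements: [-1, -1], [+1, +1], [-1, -1]; each is -1× the previous.
step 4: [7, 6] + [+1, +1] → [8, 7]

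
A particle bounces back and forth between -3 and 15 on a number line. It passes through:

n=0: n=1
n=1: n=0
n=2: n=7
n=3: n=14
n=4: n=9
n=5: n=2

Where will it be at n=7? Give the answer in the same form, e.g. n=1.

The value travels 7 per step and bounces off the walls at -3 and 15.
  step 6: 2 → -1
  step 7: -1 → 6

n=6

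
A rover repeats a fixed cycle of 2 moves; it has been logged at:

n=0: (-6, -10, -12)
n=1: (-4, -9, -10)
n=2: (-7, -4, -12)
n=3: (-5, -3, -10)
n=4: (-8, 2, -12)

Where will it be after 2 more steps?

The moves between consecutive positions are (+2, +1, +2), (-3, +5, -2), (+2, +1, +2), (-3, +5, -2); they repeat the 2-cycle [(+2, +1, +2), (-3, +5, -2)].
step 5: apply (+2, +1, +2) → (-6, 3, -10)
step 6: apply (-3, +5, -2) → (-9, 8, -12)

(-9, 8, -12)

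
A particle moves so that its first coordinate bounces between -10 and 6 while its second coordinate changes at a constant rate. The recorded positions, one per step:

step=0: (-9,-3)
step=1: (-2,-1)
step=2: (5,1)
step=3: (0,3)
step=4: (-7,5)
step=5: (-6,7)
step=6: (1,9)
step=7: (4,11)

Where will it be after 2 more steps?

The first coordinate travels 7 per step and bounces off the walls at -10 and 6.
  step 8: 4 → -3
  step 9: -3 → -10
The second coordinate changes by +2 each step: at step 9 it is 15.

(-10,15)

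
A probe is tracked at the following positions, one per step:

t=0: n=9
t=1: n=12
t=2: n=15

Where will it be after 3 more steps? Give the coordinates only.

Constant displacement of +3 per step.
step 3: 15 + 3 → n=18
step 4: 18 + 3 → n=21
step 5: 21 + 3 → n=24

n=24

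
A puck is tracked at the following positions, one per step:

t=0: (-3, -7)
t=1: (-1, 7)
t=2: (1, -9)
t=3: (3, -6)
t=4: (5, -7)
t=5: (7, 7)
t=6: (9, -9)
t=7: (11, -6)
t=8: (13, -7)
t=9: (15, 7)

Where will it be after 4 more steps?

(23, 7)

First: linear, +2 per step → 23 at step 13.
Second: cycles through -7, 7, -9, -6 every 4 steps. Step 13 lands at position 1 of the cycle → 7.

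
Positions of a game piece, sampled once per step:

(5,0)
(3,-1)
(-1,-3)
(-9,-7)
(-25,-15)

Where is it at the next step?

(-57,-31)

Consecutive displacements (-2,-1), (-4,-2), (-8,-4), (-16,-8) scale by a factor of 2 each step.
step 5: (-25,-15) + (-32,-16) → (-57,-31)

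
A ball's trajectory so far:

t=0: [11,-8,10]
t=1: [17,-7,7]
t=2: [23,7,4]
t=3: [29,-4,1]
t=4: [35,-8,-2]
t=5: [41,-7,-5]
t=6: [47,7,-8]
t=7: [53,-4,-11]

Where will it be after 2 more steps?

[65,-7,-17]

The first coordinate changes by +6 each step, so at step 9 it is 11 + 9·(6) = 65.
The second coordinate repeats the cycle [-8, -7, 7, -4] with period 4; step 9 mod 4 = 1, giving -7.
The third coordinate changes by -3 each step, so at step 9 it is 10 + 9·(-3) = -17.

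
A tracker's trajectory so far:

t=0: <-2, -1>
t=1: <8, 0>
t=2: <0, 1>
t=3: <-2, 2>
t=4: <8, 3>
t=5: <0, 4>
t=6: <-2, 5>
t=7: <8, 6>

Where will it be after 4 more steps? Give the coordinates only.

<0, 10>

First: cycles through -2, 8, 0 every 3 steps. Step 11 lands at position 2 of the cycle → 0.
Second: linear, +1 per step → 10 at step 11.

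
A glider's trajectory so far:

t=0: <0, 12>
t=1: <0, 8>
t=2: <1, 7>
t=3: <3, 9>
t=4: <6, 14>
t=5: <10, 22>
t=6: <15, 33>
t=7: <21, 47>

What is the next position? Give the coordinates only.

Taking differences between consecutive positions: <+0, -4>, <+1, -1>, <+2, +2>, <+3, +5>, <+4, +8>, <+5, +11>, <+6, +14>. These grow by <+1, +3> each step.
step 8: <21, 47> + <+7, +17> → <28, 64>

<28, 64>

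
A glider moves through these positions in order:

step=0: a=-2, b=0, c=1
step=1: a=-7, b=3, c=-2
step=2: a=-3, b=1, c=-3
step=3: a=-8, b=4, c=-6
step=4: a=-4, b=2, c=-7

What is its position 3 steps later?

Step-to-step displacements: (-5, +3, -3), (+4, -2, -1), (-5, +3, -3), (+4, -2, -1) — a repeating cycle of length 2.
step 5: apply (-5, +3, -3) → a=-9, b=5, c=-10
step 6: apply (+4, -2, -1) → a=-5, b=3, c=-11
step 7: apply (-5, +3, -3) → a=-10, b=6, c=-14

a=-10, b=6, c=-14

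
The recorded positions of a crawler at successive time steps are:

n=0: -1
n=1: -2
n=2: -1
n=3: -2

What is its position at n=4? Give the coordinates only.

Step-to-step displacements: -1, +1, -1; each is -1× the previous.
step 4: -2 + 1 → -1

-1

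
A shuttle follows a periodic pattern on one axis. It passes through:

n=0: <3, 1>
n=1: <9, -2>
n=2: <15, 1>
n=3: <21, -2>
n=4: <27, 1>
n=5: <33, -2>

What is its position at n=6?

<39, 1>

The first coordinate changes by +6 each step, so at step 6 it is 3 + 6·(6) = 39.
The second coordinate repeats the cycle [1, -2] with period 2; step 6 mod 2 = 0, giving 1.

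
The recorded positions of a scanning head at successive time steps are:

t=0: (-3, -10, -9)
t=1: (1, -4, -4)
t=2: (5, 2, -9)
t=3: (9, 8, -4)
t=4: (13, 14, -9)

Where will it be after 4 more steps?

First: linear, +4 per step → 29 at step 8.
Second: linear, +6 per step → 38 at step 8.
Third: cycles through -9, -4 every 2 steps. Step 8 lands at position 0 of the cycle → -9.

(29, 38, -9)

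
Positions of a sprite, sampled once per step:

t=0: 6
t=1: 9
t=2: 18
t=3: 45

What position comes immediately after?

126

Consecutive displacements +3, +9, +27 scale by a factor of 3 each step.
step 4: 45 + 81 → 126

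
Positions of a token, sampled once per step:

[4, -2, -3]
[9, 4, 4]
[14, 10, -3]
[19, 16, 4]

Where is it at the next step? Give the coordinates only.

[24, 22, -3]

First: linear, +5 per step → 24 at step 4.
Second: linear, +6 per step → 22 at step 4.
Third: cycles through -3, 4 every 2 steps. Step 4 lands at position 0 of the cycle → -3.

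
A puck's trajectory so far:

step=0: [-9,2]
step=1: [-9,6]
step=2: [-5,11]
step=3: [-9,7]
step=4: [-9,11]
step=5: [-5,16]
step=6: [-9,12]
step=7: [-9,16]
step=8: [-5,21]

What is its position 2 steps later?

Step-to-step displacements: [+0,+4], [+4,+5], [-4,-4], [+0,+4], [+4,+5], [-4,-4], [+0,+4], [+4,+5] — a repeating cycle of length 3.
step 9: apply [-4,-4] → [-9,17]
step 10: apply [+0,+4] → [-9,21]

[-9,21]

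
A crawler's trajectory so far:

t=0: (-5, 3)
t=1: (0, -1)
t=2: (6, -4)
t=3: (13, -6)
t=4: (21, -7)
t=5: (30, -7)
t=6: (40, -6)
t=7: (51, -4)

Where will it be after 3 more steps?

(90, 8)

First differences are (+5, -4), (+6, -3), (+7, -2), (+8, -1), (+9, +0), (+10, +1), (+11, +2); their common second difference is (+1, +1) (constant acceleration).
step 8: (51, -4) + (+12, +3) → (63, -1)
step 9: (63, -1) + (+13, +4) → (76, 3)
step 10: (76, 3) + (+14, +5) → (90, 8)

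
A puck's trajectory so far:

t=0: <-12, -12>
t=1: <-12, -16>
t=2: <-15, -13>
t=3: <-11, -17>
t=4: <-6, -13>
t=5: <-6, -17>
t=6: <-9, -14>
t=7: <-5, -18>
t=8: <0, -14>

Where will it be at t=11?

Step-to-step displacements: <+0, -4>, <-3, +3>, <+4, -4>, <+5, +4>, <+0, -4>, <-3, +3>, <+4, -4>, <+5, +4> — a repeating cycle of length 4.
step 9: apply <+0, -4> → <0, -18>
step 10: apply <-3, +3> → <-3, -15>
step 11: apply <+4, -4> → <1, -19>

<1, -19>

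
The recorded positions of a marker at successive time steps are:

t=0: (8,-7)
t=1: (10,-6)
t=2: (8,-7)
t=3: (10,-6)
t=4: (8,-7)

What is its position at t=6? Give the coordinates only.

(8,-7)

The jumps are (+2,+1), (-2,-1), (+2,+1), (-2,-1) — a geometric progression with ratio -1.
step 5: (8,-7) + (+2,+1) → (10,-6)
step 6: (10,-6) + (-2,-1) → (8,-7)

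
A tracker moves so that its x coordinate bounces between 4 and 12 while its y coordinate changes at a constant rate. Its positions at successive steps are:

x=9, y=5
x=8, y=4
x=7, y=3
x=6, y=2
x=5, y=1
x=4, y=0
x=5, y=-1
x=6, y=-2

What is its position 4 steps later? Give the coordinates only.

The x coordinate reflects between 4 and 12, moving 1 per step.
  step 8: 6 → 7
  step 9: 7 → 8
  step 10: 8 → 9
  step 11: 9 → 10
The y coordinate changes by -1 each step: at step 11 it is -6.

x=10, y=-6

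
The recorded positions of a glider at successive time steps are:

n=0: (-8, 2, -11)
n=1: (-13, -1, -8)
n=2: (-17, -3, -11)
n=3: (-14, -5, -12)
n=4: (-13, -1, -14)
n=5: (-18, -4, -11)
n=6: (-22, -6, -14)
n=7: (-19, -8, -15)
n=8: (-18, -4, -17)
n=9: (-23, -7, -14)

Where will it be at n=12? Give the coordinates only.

(-23, -7, -20)

Step-to-step displacements: (-5, -3, +3), (-4, -2, -3), (+3, -2, -1), (+1, +4, -2), (-5, -3, +3), (-4, -2, -3), (+3, -2, -1), (+1, +4, -2), (-5, -3, +3) — a repeating cycle of length 4.
step 10: apply (-4, -2, -3) → (-27, -9, -17)
step 11: apply (+3, -2, -1) → (-24, -11, -18)
step 12: apply (+1, +4, -2) → (-23, -7, -20)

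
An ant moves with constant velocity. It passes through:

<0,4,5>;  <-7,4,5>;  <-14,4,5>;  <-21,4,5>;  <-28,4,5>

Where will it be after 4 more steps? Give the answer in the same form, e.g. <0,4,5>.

<-56,4,5>

Each step adds <-7,+0,+0> to the position.
step 5: <-28,4,5> + <-7,+0,+0> → <-35,4,5>
step 6: <-35,4,5> + <-7,+0,+0> → <-42,4,5>
step 7: <-42,4,5> + <-7,+0,+0> → <-49,4,5>
step 8: <-49,4,5> + <-7,+0,+0> → <-56,4,5>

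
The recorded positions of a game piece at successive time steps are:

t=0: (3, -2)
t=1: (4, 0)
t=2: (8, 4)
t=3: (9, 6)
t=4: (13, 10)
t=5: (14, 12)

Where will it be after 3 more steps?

(23, 22)

Differencing gives (+1, +2), (+4, +4), (+1, +2), (+4, +4), (+1, +2). This is the pattern (+1, +2), (+4, +4) repeated.
step 6: apply (+4, +4) → (18, 16)
step 7: apply (+1, +2) → (19, 18)
step 8: apply (+4, +4) → (23, 22)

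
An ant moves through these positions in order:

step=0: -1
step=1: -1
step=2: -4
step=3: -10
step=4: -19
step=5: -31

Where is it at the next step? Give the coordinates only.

Taking differences between consecutive positions: +0, -3, -6, -9, -12. These grow by -3 each step.
step 6: -31 − 15 → -46

-46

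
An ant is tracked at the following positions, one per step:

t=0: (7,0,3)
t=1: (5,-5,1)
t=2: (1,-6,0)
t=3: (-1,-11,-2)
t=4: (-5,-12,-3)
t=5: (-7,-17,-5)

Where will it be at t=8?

Step-to-step displacements: (-2,-5,-2), (-4,-1,-1), (-2,-5,-2), (-4,-1,-1), (-2,-5,-2) — a repeating cycle of length 2.
step 6: apply (-4,-1,-1) → (-11,-18,-6)
step 7: apply (-2,-5,-2) → (-13,-23,-8)
step 8: apply (-4,-1,-1) → (-17,-24,-9)

(-17,-24,-9)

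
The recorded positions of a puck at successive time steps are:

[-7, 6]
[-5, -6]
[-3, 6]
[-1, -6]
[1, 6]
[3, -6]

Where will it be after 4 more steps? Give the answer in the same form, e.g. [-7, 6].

[11, -6]

The first coordinate changes by +2 each step, so at step 9 it is -7 + 9·(2) = 11.
The second coordinate repeats the cycle [6, -6] with period 2; step 9 mod 2 = 1, giving -6.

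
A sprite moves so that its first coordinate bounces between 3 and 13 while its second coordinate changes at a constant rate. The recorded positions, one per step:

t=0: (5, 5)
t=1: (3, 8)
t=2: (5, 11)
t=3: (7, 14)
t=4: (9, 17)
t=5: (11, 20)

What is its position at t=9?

The first coordinate reflects between 3 and 13, moving 2 per step.
  step 6: 11 → 13
  step 7: 13 → 11
  step 8: 11 → 9
  step 9: 9 → 7
The second coordinate changes by +3 each step: at step 9 it is 32.

(7, 32)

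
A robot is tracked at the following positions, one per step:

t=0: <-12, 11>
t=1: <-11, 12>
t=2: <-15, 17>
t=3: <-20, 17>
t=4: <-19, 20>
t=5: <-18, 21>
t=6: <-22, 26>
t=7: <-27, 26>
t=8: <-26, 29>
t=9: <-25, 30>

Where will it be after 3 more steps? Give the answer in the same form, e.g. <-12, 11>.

<-33, 38>

Differencing gives <+1, +1>, <-4, +5>, <-5, +0>, <+1, +3>, <+1, +1>, <-4, +5>, <-5, +0>, <+1, +3>, <+1, +1>. This is the pattern <+1, +1>, <-4, +5>, <-5, +0>, <+1, +3> repeated.
step 10: apply <-4, +5> → <-29, 35>
step 11: apply <-5, +0> → <-34, 35>
step 12: apply <+1, +3> → <-33, 38>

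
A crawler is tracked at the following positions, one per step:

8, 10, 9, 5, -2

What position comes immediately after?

-12

Taking differences between consecutive positions: +2, -1, -4, -7. These grow by -3 each step.
step 5: -2 − 10 → -12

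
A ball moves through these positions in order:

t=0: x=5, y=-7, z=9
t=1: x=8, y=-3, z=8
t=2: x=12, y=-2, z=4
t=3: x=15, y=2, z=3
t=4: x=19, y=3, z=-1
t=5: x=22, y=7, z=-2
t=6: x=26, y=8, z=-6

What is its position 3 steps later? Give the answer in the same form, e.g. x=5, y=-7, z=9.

The moves between consecutive positions are (+3, +4, -1), (+4, +1, -4), (+3, +4, -1), (+4, +1, -4), (+3, +4, -1), (+4, +1, -4); they repeat the 2-cycle [(+3, +4, -1), (+4, +1, -4)].
step 7: apply (+3, +4, -1) → x=29, y=12, z=-7
step 8: apply (+4, +1, -4) → x=33, y=13, z=-11
step 9: apply (+3, +4, -1) → x=36, y=17, z=-12

x=36, y=17, z=-12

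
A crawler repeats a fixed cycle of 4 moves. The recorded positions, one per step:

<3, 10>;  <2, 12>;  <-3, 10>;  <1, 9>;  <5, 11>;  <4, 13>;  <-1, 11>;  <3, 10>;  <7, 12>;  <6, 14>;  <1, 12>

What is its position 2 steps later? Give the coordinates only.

<9, 13>

Differencing gives <-1, +2>, <-5, -2>, <+4, -1>, <+4, +2>, <-1, +2>, <-5, -2>, <+4, -1>, <+4, +2>, <-1, +2>, <-5, -2>. This is the pattern <-1, +2>, <-5, -2>, <+4, -1>, <+4, +2> repeated.
step 11: apply <+4, -1> → <5, 11>
step 12: apply <+4, +2> → <9, 13>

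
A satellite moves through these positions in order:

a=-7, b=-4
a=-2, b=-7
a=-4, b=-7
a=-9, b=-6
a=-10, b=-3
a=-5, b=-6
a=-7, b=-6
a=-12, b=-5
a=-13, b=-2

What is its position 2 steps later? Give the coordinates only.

Step-to-step displacements: (+5, -3), (-2, +0), (-5, +1), (-1, +3), (+5, -3), (-2, +0), (-5, +1), (-1, +3) — a repeating cycle of length 4.
step 9: apply (+5, -3) → a=-8, b=-5
step 10: apply (-2, +0) → a=-10, b=-5

a=-10, b=-5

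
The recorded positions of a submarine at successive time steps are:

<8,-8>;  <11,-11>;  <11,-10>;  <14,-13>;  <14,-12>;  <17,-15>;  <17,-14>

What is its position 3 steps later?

The moves between consecutive positions are <+3,-3>, <+0,+1>, <+3,-3>, <+0,+1>, <+3,-3>, <+0,+1>; they repeat the 2-cycle [<+3,-3>, <+0,+1>].
step 7: apply <+3,-3> → <20,-17>
step 8: apply <+0,+1> → <20,-16>
step 9: apply <+3,-3> → <23,-19>

<23,-19>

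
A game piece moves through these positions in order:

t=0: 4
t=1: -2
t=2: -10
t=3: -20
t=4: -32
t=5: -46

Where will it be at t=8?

Successive displacements: -6, -8, -10, -12, -14 — each changes by -2.
step 6: -46 − 16 → -62
step 7: -62 − 18 → -80
step 8: -80 − 20 → -100

-100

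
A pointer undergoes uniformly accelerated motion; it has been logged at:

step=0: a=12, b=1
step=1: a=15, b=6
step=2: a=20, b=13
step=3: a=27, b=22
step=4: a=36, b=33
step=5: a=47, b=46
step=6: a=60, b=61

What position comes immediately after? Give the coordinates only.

Successive displacements: (+3,+5), (+5,+7), (+7,+9), (+9,+11), (+11,+13), (+13,+15) — each changes by (+2,+2).
step 7: a=60, b=61 + (+15,+17) → a=75, b=78

a=75, b=78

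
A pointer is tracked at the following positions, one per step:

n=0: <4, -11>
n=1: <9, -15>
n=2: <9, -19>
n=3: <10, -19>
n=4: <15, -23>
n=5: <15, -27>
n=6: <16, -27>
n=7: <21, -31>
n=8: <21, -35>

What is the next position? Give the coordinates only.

<22, -35>

Differencing gives <+5, -4>, <+0, -4>, <+1, +0>, <+5, -4>, <+0, -4>, <+1, +0>, <+5, -4>, <+0, -4>. This is the pattern <+5, -4>, <+0, -4>, <+1, +0> repeated.
step 9: apply <+1, +0> → <22, -35>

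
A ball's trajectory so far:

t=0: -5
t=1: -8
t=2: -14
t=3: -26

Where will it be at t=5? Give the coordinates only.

-98

The jumps are -3, -6, -12 — a geometric progression with ratio 2.
step 4: -26 − 24 → -50
step 5: -50 − 48 → -98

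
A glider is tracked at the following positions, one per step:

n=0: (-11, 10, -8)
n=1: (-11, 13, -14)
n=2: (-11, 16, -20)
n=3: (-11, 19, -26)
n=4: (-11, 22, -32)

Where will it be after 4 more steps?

(-11, 34, -56)

Constant displacement of (+0, +3, -6) per step.
step 5: (-11, 22, -32) + (+0, +3, -6) → (-11, 25, -38)
step 6: (-11, 25, -38) + (+0, +3, -6) → (-11, 28, -44)
step 7: (-11, 28, -44) + (+0, +3, -6) → (-11, 31, -50)
step 8: (-11, 31, -50) + (+0, +3, -6) → (-11, 34, -56)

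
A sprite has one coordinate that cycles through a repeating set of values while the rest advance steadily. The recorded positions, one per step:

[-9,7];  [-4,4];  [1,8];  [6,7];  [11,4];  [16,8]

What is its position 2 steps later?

First: linear, +5 per step → 26 at step 7.
Second: cycles through 7, 4, 8 every 3 steps. Step 7 lands at position 1 of the cycle → 4.

[26,4]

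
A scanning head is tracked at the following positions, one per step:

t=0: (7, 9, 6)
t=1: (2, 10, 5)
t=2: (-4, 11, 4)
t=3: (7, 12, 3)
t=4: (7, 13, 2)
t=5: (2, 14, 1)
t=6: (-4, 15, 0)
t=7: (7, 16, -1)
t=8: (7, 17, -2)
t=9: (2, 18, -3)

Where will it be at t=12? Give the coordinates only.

(7, 21, -6)

The first coordinate repeats the cycle [7, 2, -4, 7] with period 4; step 12 mod 4 = 0, giving 7.
The second coordinate changes by +1 each step, so at step 12 it is 9 + 12·(1) = 21.
The third coordinate changes by -1 each step, so at step 12 it is 6 + 12·(-1) = -6.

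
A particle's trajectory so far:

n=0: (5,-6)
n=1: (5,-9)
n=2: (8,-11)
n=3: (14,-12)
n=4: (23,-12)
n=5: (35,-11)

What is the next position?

Successive displacements: (+0,-3), (+3,-2), (+6,-1), (+9,+0), (+12,+1) — each changes by (+3,+1).
step 6: (35,-11) + (+15,+2) → (50,-9)

(50,-9)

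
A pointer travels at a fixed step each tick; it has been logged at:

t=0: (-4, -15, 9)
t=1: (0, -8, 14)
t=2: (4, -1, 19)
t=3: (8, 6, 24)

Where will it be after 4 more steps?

The position changes by (+4, +7, +5) every step.
step 4: (8, 6, 24) + (+4, +7, +5) → (12, 13, 29)
step 5: (12, 13, 29) + (+4, +7, +5) → (16, 20, 34)
step 6: (16, 20, 34) + (+4, +7, +5) → (20, 27, 39)
step 7: (20, 27, 39) + (+4, +7, +5) → (24, 34, 44)

(24, 34, 44)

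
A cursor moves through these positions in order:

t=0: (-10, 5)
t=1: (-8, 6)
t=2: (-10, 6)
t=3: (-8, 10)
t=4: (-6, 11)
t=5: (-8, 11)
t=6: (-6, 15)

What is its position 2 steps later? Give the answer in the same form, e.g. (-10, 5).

(-6, 16)

Step-to-step displacements: (+2, +1), (-2, +0), (+2, +4), (+2, +1), (-2, +0), (+2, +4) — a repeating cycle of length 3.
step 7: apply (+2, +1) → (-4, 16)
step 8: apply (-2, +0) → (-6, 16)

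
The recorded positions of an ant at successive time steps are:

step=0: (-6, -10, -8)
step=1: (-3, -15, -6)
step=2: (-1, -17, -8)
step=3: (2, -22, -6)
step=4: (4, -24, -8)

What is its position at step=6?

(9, -31, -8)

Differencing gives (+3, -5, +2), (+2, -2, -2), (+3, -5, +2), (+2, -2, -2). This is the pattern (+3, -5, +2), (+2, -2, -2) repeated.
step 5: apply (+3, -5, +2) → (7, -29, -6)
step 6: apply (+2, -2, -2) → (9, -31, -8)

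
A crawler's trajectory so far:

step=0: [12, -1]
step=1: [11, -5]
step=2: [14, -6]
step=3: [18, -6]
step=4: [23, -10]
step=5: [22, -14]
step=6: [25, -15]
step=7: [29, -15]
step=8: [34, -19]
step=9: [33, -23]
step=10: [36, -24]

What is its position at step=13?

Step-to-step displacements: [-1, -4], [+3, -1], [+4, +0], [+5, -4], [-1, -4], [+3, -1], [+4, +0], [+5, -4], [-1, -4], [+3, -1] — a repeating cycle of length 4.
step 11: apply [+4, +0] → [40, -24]
step 12: apply [+5, -4] → [45, -28]
step 13: apply [-1, -4] → [44, -32]

[44, -32]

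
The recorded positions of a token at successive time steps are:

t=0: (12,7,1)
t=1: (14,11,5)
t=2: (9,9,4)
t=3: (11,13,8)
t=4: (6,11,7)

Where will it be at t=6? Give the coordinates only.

(3,13,10)

Step-to-step displacements: (+2,+4,+4), (-5,-2,-1), (+2,+4,+4), (-5,-2,-1) — a repeating cycle of length 2.
step 5: apply (+2,+4,+4) → (8,15,11)
step 6: apply (-5,-2,-1) → (3,13,10)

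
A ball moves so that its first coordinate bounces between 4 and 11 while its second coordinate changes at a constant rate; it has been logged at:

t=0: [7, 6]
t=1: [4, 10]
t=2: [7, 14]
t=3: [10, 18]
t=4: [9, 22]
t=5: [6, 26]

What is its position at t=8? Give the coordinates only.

[11, 38]

The first coordinate reflects between 4 and 11, moving 3 per step.
  step 6: 6 → 5
  step 7: 5 → 8
  step 8: 8 → 11
The second coordinate changes by +4 each step: at step 8 it is 38.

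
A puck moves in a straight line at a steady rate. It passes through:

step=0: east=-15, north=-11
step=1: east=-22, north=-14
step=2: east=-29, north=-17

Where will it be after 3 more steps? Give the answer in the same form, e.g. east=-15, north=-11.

east=-50, north=-26

Each step adds (-7, -3) to the position.
step 3: east=-29, north=-17 + (-7, -3) → east=-36, north=-20
step 4: east=-36, north=-20 + (-7, -3) → east=-43, north=-23
step 5: east=-43, north=-23 + (-7, -3) → east=-50, north=-26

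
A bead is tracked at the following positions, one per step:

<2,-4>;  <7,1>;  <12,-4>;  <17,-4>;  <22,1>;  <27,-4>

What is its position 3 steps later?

The first coordinate changes by +5 each step, so at step 8 it is 2 + 8·(5) = 42.
The second coordinate repeats the cycle [-4, 1, -4] with period 3; step 8 mod 3 = 2, giving -4.

<42,-4>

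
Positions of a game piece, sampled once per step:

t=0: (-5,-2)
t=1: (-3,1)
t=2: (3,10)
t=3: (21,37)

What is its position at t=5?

(237,361)

Consecutive displacements (+2,+3), (+6,+9), (+18,+27) scale by a factor of 3 each step.
step 4: (21,37) + (+54,+81) → (75,118)
step 5: (75,118) + (+162,+243) → (237,361)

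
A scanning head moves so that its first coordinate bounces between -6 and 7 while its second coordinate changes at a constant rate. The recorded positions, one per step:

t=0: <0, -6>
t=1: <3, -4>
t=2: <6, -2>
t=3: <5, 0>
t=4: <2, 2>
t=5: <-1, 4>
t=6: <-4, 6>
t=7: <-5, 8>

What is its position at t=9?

<1, 12>

The first coordinate reflects between -6 and 7, moving 3 per step.
  step 8: -5 → -2
  step 9: -2 → 1
The second coordinate changes by +2 each step: at step 9 it is 12.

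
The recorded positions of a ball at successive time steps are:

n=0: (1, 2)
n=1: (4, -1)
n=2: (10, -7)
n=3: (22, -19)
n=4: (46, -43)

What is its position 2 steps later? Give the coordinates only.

(190, -187)

Step-to-step displacements: (+3, -3), (+6, -6), (+12, -12), (+24, -24); each is 2× the previous.
step 5: (46, -43) + (+48, -48) → (94, -91)
step 6: (94, -91) + (+96, -96) → (190, -187)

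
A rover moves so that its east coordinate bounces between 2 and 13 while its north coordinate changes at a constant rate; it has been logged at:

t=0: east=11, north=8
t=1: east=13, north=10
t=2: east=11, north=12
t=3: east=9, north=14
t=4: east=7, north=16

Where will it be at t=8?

east=5, north=24

The east coordinate travels 2 per step and bounces off the walls at 2 and 13.
  step 5: 7 → 5
  step 6: 5 → 3
  step 7: 3 → 3
  step 8: 3 → 5
The north coordinate changes by +2 each step: at step 8 it is 24.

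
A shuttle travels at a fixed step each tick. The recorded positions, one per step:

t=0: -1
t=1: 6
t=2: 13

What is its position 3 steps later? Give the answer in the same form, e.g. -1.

34

Each step adds +7 to the position.
step 3: 13 + 7 → 20
step 4: 20 + 7 → 27
step 5: 27 + 7 → 34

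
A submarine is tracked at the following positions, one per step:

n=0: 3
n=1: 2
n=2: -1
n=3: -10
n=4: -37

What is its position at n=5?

-118

The jumps are -1, -3, -9, -27 — a geometric progression with ratio 3.
step 5: -37 − 81 → -118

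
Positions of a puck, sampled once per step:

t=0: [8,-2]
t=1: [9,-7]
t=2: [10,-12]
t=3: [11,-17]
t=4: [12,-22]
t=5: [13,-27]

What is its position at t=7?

[15,-37]

Each step adds [+1,-5] to the position.
step 6: [13,-27] + [+1,-5] → [14,-32]
step 7: [14,-32] + [+1,-5] → [15,-37]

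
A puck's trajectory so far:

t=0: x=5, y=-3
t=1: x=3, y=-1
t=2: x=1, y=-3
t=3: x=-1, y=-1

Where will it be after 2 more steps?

x=-5, y=-1

The x coordinate changes by -2 each step, so at step 5 it is 5 + 5·(-2) = -5.
The y coordinate repeats the cycle [-3, -1] with period 2; step 5 mod 2 = 1, giving -1.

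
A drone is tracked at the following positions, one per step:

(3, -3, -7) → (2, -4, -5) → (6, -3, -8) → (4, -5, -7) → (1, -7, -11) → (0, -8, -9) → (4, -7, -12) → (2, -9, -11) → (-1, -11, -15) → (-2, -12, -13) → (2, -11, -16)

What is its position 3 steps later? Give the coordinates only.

(-4, -16, -17)

The moves between consecutive positions are (-1, -1, +2), (+4, +1, -3), (-2, -2, +1), (-3, -2, -4), (-1, -1, +2), (+4, +1, -3), (-2, -2, +1), (-3, -2, -4), (-1, -1, +2), (+4, +1, -3); they repeat the 4-cycle [(-1, -1, +2), (+4, +1, -3), (-2, -2, +1), (-3, -2, -4)].
step 11: apply (-2, -2, +1) → (0, -13, -15)
step 12: apply (-3, -2, -4) → (-3, -15, -19)
step 13: apply (-1, -1, +2) → (-4, -16, -17)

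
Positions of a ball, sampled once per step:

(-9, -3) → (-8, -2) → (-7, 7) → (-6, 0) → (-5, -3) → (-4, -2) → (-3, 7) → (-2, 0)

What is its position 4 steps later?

(2, 0)

First: linear, +1 per step → 2 at step 11.
Second: cycles through -3, -2, 7, 0 every 4 steps. Step 11 lands at position 3 of the cycle → 0.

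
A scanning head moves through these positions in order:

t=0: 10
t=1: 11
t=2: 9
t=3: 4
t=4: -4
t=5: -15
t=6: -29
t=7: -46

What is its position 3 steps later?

First differences are +1, -2, -5, -8, -11, -14, -17; their common second difference is -3 (constant acceleration).
step 8: -46 − 20 → -66
step 9: -66 − 23 → -89
step 10: -89 − 26 → -115

-115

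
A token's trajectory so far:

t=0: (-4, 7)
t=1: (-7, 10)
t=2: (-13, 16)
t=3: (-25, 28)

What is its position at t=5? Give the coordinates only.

Step-to-step displacements: (-3, +3), (-6, +6), (-12, +12); each is 2× the previous.
step 4: (-25, 28) + (-24, +24) → (-49, 52)
step 5: (-49, 52) + (-48, +48) → (-97, 100)

(-97, 100)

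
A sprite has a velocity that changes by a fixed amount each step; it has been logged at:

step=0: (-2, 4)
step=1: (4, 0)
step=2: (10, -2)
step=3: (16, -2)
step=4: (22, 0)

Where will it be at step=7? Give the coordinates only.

(40, 18)

Taking differences between consecutive positions: (+6, -4), (+6, -2), (+6, +0), (+6, +2). These grow by (+0, +2) each step.
step 5: (22, 0) + (+6, +4) → (28, 4)
step 6: (28, 4) + (+6, +6) → (34, 10)
step 7: (34, 10) + (+6, +8) → (40, 18)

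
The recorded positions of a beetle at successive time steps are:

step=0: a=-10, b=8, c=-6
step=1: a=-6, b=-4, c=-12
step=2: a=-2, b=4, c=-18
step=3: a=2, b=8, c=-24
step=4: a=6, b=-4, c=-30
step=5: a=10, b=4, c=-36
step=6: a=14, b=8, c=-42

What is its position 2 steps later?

a=22, b=4, c=-54

The a coordinate changes by +4 each step, so at step 8 it is -10 + 8·(4) = 22.
The b coordinate repeats the cycle [8, -4, 4] with period 3; step 8 mod 3 = 2, giving 4.
The c coordinate changes by -6 each step, so at step 8 it is -6 + 8·(-6) = -54.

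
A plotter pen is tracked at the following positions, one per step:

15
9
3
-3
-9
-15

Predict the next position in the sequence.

The position changes by -6 every step.
step 6: -15 − 6 → -21

-21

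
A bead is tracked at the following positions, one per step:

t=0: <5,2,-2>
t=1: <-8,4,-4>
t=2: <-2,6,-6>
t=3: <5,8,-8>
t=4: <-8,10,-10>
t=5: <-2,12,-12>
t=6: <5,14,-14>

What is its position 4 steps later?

First: cycles through 5, -8, -2 every 3 steps. Step 10 lands at position 1 of the cycle → -8.
Second: linear, +2 per step → 22 at step 10.
Third: linear, -2 per step → -22 at step 10.

<-8,22,-22>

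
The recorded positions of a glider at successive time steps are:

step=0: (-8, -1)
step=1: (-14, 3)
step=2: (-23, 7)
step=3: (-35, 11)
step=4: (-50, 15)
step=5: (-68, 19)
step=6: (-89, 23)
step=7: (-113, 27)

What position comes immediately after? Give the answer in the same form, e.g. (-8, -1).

First differences are (-6, +4), (-9, +4), (-12, +4), (-15, +4), (-18, +4), (-21, +4), (-24, +4); their common second difference is (-3, +0) (constant acceleration).
step 8: (-113, 27) + (-27, +4) → (-140, 31)

(-140, 31)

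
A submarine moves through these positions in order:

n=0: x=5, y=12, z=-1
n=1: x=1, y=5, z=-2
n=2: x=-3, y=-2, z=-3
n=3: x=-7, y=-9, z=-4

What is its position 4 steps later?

The position changes by (-4, -7, -1) every step.
step 4: x=-7, y=-9, z=-4 + (-4, -7, -1) → x=-11, y=-16, z=-5
step 5: x=-11, y=-16, z=-5 + (-4, -7, -1) → x=-15, y=-23, z=-6
step 6: x=-15, y=-23, z=-6 + (-4, -7, -1) → x=-19, y=-30, z=-7
step 7: x=-19, y=-30, z=-7 + (-4, -7, -1) → x=-23, y=-37, z=-8

x=-23, y=-37, z=-8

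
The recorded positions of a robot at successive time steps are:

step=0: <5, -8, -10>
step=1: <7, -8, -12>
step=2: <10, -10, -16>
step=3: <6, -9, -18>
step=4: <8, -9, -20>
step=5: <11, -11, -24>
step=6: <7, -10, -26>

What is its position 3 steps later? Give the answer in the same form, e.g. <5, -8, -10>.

<8, -11, -34>

Step-to-step displacements: <+2, +0, -2>, <+3, -2, -4>, <-4, +1, -2>, <+2, +0, -2>, <+3, -2, -4>, <-4, +1, -2> — a repeating cycle of length 3.
step 7: apply <+2, +0, -2> → <9, -10, -28>
step 8: apply <+3, -2, -4> → <12, -12, -32>
step 9: apply <-4, +1, -2> → <8, -11, -34>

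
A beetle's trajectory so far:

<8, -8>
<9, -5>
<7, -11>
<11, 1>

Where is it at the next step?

Consecutive displacements <+1, +3>, <-2, -6>, <+4, +12> scale by a factor of -2 each step.
step 4: <11, 1> + <-8, -24> → <3, -23>

<3, -23>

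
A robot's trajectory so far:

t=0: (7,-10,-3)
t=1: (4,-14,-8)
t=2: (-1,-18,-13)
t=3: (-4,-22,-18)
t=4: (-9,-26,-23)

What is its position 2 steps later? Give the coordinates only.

Differencing gives (-3,-4,-5), (-5,-4,-5), (-3,-4,-5), (-5,-4,-5). This is the pattern (-3,-4,-5), (-5,-4,-5) repeated.
step 5: apply (-3,-4,-5) → (-12,-30,-28)
step 6: apply (-5,-4,-5) → (-17,-34,-33)

(-17,-34,-33)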